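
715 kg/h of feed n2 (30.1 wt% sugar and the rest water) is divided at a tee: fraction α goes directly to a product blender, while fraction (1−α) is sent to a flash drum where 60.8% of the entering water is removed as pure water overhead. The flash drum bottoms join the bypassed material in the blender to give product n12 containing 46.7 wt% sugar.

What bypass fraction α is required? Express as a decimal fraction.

All 715×0.301 = 215.22 kg/h of sugar reaches n12, so n12 = 215.22/0.467 = 460.85 kg/h and vapour = 254.15 kg/h.
The evaporator receives (1−α)·715 of feed at 0.699 water and removes 0.608 of that water:
0.608×0.699×(1−α)×715 = 254.15
(1−α) = 254.15/303.87 = 0.8364;  α = 0.1636.

0.164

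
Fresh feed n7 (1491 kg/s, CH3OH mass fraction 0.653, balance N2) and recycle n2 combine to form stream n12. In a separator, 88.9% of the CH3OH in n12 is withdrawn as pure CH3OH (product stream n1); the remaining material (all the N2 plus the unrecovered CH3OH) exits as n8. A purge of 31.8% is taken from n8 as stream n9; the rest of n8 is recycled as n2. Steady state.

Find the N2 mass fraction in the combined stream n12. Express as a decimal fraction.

0.607

N2 enters only via n7 and leaves only via the purge: 1491×0.347 = 0.318×(N2 in n8), and the separator passes all N2, so N2 in n12 = N2 in n8 = 1627 kg/s.
CH3OH in n12: m_A = 1491×0.653 + (1−0.318)·(1−0.889)·m_A, so m_A = 973.62/0.9243 = 1053.4 kg/s.
n12 = 1053.4 + 1627 = 2680.3 kg/s.
N2 fraction in n12 = 1627/2680.3 = 0.607.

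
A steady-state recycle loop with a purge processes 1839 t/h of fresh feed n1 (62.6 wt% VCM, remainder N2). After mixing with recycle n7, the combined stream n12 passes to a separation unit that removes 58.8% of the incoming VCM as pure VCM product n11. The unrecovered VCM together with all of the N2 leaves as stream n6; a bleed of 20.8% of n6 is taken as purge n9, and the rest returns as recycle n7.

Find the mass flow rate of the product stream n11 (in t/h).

1005 t/h

VCM in n12: m_A = 1839×0.626 + (1−0.208)·(1−0.588)·m_A, so m_A = 1151.2/0.6737 = 1708.8 t/h.
Product n11 = 0.588×1708.8 = 1004.8 t/h.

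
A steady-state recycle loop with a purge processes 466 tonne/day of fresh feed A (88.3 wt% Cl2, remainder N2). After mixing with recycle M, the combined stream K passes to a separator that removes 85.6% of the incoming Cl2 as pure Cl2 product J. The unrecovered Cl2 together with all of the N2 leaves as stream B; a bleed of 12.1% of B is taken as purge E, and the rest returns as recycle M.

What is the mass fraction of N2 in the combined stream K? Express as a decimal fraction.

N2 enters only via A and leaves only via the purge: 466×0.117 = 0.121×(N2 in B), and the separator passes all N2, so N2 in K = N2 in B = 450.6 tonne/day.
Cl2 in K: m_A = 466×0.883 + (1−0.121)·(1−0.856)·m_A, so m_A = 411.48/0.8734 = 471.11 tonne/day.
K = 471.11 + 450.6 = 921.7 tonne/day.
N2 fraction in K = 450.6/921.7 = 0.489.

0.489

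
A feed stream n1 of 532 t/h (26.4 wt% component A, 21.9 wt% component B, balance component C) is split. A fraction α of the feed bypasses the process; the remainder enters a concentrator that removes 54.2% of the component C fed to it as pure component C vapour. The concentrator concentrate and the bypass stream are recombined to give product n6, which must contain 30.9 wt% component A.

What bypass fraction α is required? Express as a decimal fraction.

0.480

All 532×0.264 = 140.45 t/h of component A reaches n6, so n6 = 140.45/0.309 = 454.52 t/h and vapour = 77.476 t/h.
The evaporator receives (1−α)·532 of feed at 0.517 component C and removes 0.542 of that component C:
0.542×0.517×(1−α)×532 = 77.476
(1−α) = 77.476/149.07 = 0.5197;  α = 0.4803.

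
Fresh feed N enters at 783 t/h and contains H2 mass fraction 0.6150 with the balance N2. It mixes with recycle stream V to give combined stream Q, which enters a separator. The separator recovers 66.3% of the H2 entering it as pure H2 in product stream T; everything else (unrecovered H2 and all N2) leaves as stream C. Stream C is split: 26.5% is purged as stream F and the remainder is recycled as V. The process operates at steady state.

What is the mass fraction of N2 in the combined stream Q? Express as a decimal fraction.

0.6399

N2 enters only via N and leaves only via the purge: 783×0.385 = 0.265×(N2 in C), and the separator passes all N2, so N2 in Q = N2 in C = 1137.6 t/h.
H2 in Q: m_A = 783×0.615 + (1−0.265)·(1−0.663)·m_A, so m_A = 481.55/0.7523 = 640.09 t/h.
Q = 640.09 + 1137.6 = 1777.7 t/h.
N2 fraction in Q = 1137.6/1777.7 = 0.6399.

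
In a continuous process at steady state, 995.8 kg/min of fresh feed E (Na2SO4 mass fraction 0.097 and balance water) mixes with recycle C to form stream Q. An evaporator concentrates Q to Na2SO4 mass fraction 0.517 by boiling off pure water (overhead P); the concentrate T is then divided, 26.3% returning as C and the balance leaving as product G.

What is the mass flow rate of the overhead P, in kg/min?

Overall Na2SO4 balance (none leaves overhead): Na2SO4 in fresh feed = Na2SO4 in product, i.e. 995.8×0.097 = (1−0.263)·T·0.517.
T = 96.593/(0.517×0.737) = 253.5 kg/min.
Recycle C = 0.263×253.5 = 66.672 kg/min.
Combined feed Q = 995.8 + 66.672 = 1062.5 kg/min.
Overhead P = Q − T = 1062.5 − 253.5 = 808.97 kg/min.

809 kg/min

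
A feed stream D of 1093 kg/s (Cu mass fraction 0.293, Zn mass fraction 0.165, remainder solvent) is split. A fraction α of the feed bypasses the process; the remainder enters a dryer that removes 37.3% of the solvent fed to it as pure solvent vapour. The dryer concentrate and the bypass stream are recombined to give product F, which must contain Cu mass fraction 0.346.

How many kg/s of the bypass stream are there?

264.8 kg/s

All 1093×0.293 = 320.25 kg/s of Cu reaches F, so F = 320.25/0.346 = 925.58 kg/s and vapour = 167.42 kg/s.
The evaporator receives (1−α)·1093 of feed at 0.542 solvent and removes 0.373 of that solvent:
0.373×0.542×(1−α)×1093 = 167.42
(1−α) = 167.42/220.97 = 0.7577;  α = 0.2423.
Bypass flow = 0.2423×1093 = 264.84 kg/s.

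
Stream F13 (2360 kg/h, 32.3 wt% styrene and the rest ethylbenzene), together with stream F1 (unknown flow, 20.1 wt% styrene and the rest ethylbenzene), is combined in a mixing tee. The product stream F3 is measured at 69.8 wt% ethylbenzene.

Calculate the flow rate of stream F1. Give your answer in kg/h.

490.7 kg/h

Let F1 be the unknown flow. Total out = 2360 + F1.
ethylbenzene balance: 1597.7 + 0.799·F1 = 0.698·(2360 + F1)
(0.799 − 0.698)·F1 = 0.698×2360 − 1597.7 = 49.56
F1 = 49.56 / 0.101 = 490.69 kg/h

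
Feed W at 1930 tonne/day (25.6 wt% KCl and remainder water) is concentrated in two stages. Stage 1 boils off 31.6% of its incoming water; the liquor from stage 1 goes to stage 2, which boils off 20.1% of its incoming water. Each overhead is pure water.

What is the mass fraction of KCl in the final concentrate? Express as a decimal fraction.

0.386

water in feed = 1930×0.744 = 1435.9 tonne/day.
After stage 1: water left = (1−0.316)×1435.9 = 982.17; stream total = 1476.2 tonne/day.
After stage 2: water left = (1−0.201)×982.17 = 784.75; final concentrate = 1278.8 tonne/day.
KCl fraction = 494.08/1278.8 = 0.386.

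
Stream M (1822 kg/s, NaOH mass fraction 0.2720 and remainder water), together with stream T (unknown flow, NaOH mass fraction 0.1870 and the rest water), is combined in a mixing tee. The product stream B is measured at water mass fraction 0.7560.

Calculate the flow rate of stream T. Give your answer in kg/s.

Let T be the unknown flow. Total out = 1822 + T.
water balance: 1326.4 + 0.813·T = 0.756·(1822 + T)
(0.813 − 0.756)·T = 0.756×1822 − 1326.4 = 51.016
T = 51.016 / 0.057 = 895.02 kg/s

895 kg/s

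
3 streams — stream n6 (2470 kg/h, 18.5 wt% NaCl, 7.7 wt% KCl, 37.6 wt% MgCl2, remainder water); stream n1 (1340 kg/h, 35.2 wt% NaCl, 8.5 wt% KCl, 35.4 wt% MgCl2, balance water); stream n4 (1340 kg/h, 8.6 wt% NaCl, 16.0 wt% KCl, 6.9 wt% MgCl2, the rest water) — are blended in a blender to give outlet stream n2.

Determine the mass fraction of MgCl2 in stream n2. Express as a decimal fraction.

Total flow out = 2470 + 1340 + 1340 = 5150 kg/h.
MgCl2 in = 2470×0.376 + 1340×0.354 + 1340×0.069 = 1495.5 kg/h.
MgCl2 mass fraction in n2 = 1495.5/5150 = 0.290.

0.290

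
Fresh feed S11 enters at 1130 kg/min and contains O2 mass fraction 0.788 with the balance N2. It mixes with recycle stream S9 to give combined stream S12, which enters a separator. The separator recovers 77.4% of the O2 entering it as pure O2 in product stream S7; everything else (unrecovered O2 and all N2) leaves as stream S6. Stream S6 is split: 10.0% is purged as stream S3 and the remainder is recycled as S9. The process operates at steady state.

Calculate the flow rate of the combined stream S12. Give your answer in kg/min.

N2 enters only via S11 and leaves only via the purge: 1130×0.212 = 0.100×(N2 in S6), and the separator passes all N2, so N2 in S12 = N2 in S6 = 2395.6 kg/min.
O2 in S12: m_A = 1130×0.788 + (1−0.100)·(1−0.774)·m_A, so m_A = 890.44/0.7966 = 1117.8 kg/min.
S12 = 1117.8 + 2395.6 = 3513.4 kg/min.

3513 kg/min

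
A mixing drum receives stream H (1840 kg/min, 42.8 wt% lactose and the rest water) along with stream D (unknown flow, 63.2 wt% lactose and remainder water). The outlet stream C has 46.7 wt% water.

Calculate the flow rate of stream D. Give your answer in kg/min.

1952 kg/min

Let D be the unknown flow. Total out = 1840 + D.
water balance: 1052.5 + 0.368·D = 0.467·(1840 + D)
(0.368 − 0.467)·D = 0.467×1840 − 1052.5 = -193.2
D = -193.2 / -0.099 = 1951.5 kg/min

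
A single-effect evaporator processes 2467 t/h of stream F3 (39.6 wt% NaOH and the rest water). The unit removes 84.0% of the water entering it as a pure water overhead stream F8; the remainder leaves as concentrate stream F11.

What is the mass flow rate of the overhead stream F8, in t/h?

1252 t/h

water entering = 2467×0.604 = 1490.1 t/h; overhead removed = 0.840×1490.1 = 1251.7 t/h.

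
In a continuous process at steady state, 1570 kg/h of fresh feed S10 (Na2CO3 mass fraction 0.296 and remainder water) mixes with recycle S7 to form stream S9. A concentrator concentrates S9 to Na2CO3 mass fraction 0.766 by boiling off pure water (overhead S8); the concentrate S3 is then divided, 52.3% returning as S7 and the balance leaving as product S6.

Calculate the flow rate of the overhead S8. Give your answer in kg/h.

963.3 kg/h

Overall Na2CO3 balance (none leaves overhead): Na2CO3 in fresh feed = Na2CO3 in product, i.e. 1570×0.296 = (1−0.523)·S3·0.766.
S3 = 464.72/(0.766×0.477) = 1271.9 kg/h.
Recycle S7 = 0.523×1271.9 = 665.19 kg/h.
Combined feed S9 = 1570 + 665.19 = 2235.2 kg/h.
Overhead S8 = S9 − S3 = 2235.2 − 1271.9 = 963.32 kg/h.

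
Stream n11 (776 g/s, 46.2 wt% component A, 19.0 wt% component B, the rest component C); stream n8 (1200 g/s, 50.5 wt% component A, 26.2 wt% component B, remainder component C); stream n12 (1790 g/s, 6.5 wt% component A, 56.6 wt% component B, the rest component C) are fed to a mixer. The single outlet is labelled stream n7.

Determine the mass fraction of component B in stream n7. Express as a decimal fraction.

Total flow out = 776 + 1200 + 1790 = 3766 g/s.
component B in = 776×0.190 + 1200×0.262 + 1790×0.566 = 1475 g/s.
component B mass fraction in n7 = 1475/3766 = 0.3917.

0.3917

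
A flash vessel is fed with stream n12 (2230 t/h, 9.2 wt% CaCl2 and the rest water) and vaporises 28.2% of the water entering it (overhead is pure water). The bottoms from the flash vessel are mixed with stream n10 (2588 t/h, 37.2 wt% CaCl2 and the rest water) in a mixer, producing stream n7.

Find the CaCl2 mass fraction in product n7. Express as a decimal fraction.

0.2750

Vapour removed = 0.282×0.908×2230 = 571 t/h; concentrate = 1659 t/h.
CaCl2 reaching the mixer = 205.16 (from concentrate) + 2588×0.372 = 1167.9 t/h.
Product flow = 1659 + 2588 = 4247 t/h; CaCl2 fraction = 0.2750.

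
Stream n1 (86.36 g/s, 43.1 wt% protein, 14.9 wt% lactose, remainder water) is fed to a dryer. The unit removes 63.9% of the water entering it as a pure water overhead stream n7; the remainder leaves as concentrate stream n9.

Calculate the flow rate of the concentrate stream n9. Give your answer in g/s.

water entering = 86.36×0.420 = 36.271 g/s; overhead removed = 0.639×36.271 = 23.177 g/s.
Concentrate = 86.36 − 23.177 = 63.183 g/s.

63.18 g/s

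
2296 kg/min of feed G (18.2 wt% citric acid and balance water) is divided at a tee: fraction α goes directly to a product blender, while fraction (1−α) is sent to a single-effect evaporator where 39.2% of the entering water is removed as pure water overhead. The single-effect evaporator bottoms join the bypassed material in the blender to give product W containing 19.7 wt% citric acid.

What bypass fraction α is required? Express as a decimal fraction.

All 2296×0.182 = 417.87 kg/min of citric acid reaches W, so W = 417.87/0.197 = 2121.2 kg/min and vapour = 174.82 kg/min.
The evaporator receives (1−α)·2296 of feed at 0.818 water and removes 0.392 of that water:
0.392×0.818×(1−α)×2296 = 174.82
(1−α) = 174.82/736.23 = 0.2375;  α = 0.7625.

0.763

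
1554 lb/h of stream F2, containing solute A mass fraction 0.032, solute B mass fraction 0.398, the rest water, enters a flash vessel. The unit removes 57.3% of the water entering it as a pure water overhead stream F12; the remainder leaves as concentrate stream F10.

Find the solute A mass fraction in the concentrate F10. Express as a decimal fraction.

solute A is not removed: 1554×0.032 = 49.728 lb/h of solute A enters F10.
water entering = 1554×0.570 = 885.78 lb/h; overhead removed = 0.573×885.78 = 507.55 lb/h.
Concentrate = 1554 − 507.55 = 1046.4 lb/h.
Mass fraction = 49.728/1046.4 = 0.048.

0.048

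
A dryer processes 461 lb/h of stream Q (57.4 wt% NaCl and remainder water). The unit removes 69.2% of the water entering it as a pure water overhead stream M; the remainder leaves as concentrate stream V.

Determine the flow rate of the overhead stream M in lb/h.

water entering = 461×0.426 = 196.39 lb/h; overhead removed = 0.692×196.39 = 135.9 lb/h.

135.9 lb/h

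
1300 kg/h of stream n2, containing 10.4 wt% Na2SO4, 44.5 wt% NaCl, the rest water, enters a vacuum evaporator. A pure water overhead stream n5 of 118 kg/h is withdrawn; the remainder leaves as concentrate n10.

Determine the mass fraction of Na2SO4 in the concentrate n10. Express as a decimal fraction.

0.114

Na2SO4 is not removed: 1300×0.104 = 135.2 kg/h of Na2SO4 enters n10.
Concentrate = 1300 − 118 = 1182 kg/h.
Mass fraction = 135.2/1182 = 0.114.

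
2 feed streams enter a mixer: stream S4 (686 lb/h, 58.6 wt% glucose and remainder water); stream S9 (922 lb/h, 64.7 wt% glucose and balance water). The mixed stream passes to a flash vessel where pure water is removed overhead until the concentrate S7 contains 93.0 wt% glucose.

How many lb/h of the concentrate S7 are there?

glucose entering = 686×0.586 + 922×0.647 = 998.53 lb/h.
All glucose reports to S7, so S7 = 998.53/0.930 = 1073.7 lb/h.

1074 lb/h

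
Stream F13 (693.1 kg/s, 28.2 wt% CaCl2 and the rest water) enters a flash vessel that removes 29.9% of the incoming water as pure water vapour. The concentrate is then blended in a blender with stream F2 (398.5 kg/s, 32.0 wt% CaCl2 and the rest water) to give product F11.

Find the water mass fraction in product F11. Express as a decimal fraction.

0.657

Vapour removed = 0.299×0.718×693.1 = 148.8 kg/s; concentrate = 544.3 kg/s.
water reaching the mixer = 348.85 (from concentrate) + 398.5×0.680 = 619.83 kg/s.
Product flow = 544.3 + 398.5 = 942.8 kg/s; water fraction = 0.657.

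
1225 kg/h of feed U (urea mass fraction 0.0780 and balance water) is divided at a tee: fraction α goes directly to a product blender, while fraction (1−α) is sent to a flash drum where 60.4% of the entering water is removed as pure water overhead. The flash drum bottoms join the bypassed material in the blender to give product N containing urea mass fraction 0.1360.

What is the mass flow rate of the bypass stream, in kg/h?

All 1225×0.078 = 95.55 kg/h of urea reaches N, so N = 95.55/0.136 = 702.57 kg/h and vapour = 522.43 kg/h.
The evaporator receives (1−α)·1225 of feed at 0.922 water and removes 0.604 of that water:
0.604×0.922×(1−α)×1225 = 522.43
(1−α) = 522.43/682.19 = 0.7658;  α = 0.2342.
Bypass flow = 0.2342×1225 = 286.88 kg/h.

286.9 kg/h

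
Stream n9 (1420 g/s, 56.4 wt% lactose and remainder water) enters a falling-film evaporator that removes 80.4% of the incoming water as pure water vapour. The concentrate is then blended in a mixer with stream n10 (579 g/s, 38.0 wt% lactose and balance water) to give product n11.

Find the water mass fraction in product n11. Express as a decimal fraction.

Vapour removed = 0.804×0.436×1420 = 497.77 g/s; concentrate = 922.23 g/s.
water reaching the mixer = 121.35 (from concentrate) + 579×0.620 = 480.33 g/s.
Product flow = 922.23 + 579 = 1501.2 g/s; water fraction = 0.3200.

0.3200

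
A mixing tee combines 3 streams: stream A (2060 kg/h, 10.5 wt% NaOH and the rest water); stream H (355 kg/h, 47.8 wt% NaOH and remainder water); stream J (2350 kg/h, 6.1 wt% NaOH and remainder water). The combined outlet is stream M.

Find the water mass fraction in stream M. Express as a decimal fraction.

Total flow out = 2060 + 355 + 2350 = 4765 kg/h.
water in = 2060×0.895 + 355×0.522 + 2350×0.939 = 4235.7 kg/h.
water mass fraction in M = 4235.7/4765 = 0.8889.

0.8889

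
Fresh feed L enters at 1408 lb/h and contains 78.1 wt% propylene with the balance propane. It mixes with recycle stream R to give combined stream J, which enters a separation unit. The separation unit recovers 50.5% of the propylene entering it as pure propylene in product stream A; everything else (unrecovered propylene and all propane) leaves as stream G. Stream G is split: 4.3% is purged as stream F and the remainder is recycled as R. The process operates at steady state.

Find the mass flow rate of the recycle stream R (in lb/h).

propane enters only via L and leaves only via the purge: 1408×0.219 = 0.043×(propane in G), and the separation unit passes all propane, so propane in J = propane in G = 7171 lb/h.
propylene in J: m_A = 1408×0.781 + (1−0.043)·(1−0.505)·m_A, so m_A = 1099.6/0.5263 = 2089.5 lb/h.
G = (1−0.505)×2089.5 + 7171 = 8205.3 lb/h.
Recycle R = (1−0.043)×8205.3 = 7852.4 lb/h.

7852 lb/h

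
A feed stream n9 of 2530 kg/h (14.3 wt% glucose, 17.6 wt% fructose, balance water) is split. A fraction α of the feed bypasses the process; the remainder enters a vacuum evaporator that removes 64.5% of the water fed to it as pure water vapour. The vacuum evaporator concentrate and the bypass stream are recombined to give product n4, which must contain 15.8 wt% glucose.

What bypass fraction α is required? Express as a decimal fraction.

0.784

All 2530×0.143 = 361.79 kg/h of glucose reaches n4, so n4 = 361.79/0.158 = 2289.8 kg/h and vapour = 240.19 kg/h.
The evaporator receives (1−α)·2530 of feed at 0.681 water and removes 0.645 of that water:
0.645×0.681×(1−α)×2530 = 240.19
(1−α) = 240.19/1111.3 = 0.2161;  α = 0.7839.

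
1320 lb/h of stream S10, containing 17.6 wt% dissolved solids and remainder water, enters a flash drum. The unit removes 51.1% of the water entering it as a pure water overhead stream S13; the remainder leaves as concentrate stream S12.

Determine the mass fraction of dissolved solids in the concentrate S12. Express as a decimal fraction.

dissolved solids is not removed: 1320×0.176 = 232.32 lb/h of dissolved solids enters S12.
water entering = 1320×0.824 = 1087.7 lb/h; overhead removed = 0.511×1087.7 = 555.8 lb/h.
Concentrate = 1320 − 555.8 = 764.2 lb/h.
Mass fraction = 232.32/764.2 = 0.304.

0.304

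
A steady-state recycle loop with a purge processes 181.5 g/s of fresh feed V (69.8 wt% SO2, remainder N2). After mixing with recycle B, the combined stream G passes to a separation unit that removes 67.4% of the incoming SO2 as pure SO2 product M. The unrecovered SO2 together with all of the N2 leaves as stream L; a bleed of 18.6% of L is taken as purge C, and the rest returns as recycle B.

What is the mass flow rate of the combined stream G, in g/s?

467.1 g/s

N2 enters only via V and leaves only via the purge: 181.5×0.302 = 0.186×(N2 in L), and the separation unit passes all N2, so N2 in G = N2 in L = 294.69 g/s.
SO2 in G: m_A = 181.5×0.698 + (1−0.186)·(1−0.674)·m_A, so m_A = 126.69/0.7346 = 172.45 g/s.
G = 172.45 + 294.69 = 467.14 g/s.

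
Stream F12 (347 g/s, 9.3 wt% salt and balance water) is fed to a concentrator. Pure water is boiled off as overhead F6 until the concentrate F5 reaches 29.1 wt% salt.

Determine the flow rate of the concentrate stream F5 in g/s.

salt is conserved: 347×0.093 = 32.271 g/s all reports to the concentrate.
Concentrate = 32.271/(target fraction) = 110.9 g/s.

110.9 g/s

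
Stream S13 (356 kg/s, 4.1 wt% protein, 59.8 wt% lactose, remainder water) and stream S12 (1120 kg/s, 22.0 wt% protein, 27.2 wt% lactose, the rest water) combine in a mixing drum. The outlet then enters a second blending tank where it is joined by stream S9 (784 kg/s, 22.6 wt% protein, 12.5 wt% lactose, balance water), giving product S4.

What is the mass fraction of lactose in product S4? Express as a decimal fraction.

0.272

Overall, product flow = 2260 kg/s.
lactose in = 356×0.598 + 1120×0.272 + 784×0.125 = 615.53 kg/s.
lactose fraction in S4 = 0.272.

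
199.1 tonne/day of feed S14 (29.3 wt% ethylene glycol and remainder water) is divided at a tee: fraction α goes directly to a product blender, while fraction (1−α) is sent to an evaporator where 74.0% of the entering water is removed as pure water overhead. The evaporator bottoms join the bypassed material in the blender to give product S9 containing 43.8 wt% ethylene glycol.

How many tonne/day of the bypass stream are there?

All 199.1×0.293 = 58.336 tonne/day of ethylene glycol reaches S9, so S9 = 58.336/0.438 = 133.19 tonne/day and vapour = 65.912 tonne/day.
The evaporator receives (1−α)·199.1 of feed at 0.707 water and removes 0.740 of that water:
0.740×0.707×(1−α)×199.1 = 65.912
(1−α) = 65.912/104.17 = 0.6328;  α = 0.3672.
Bypass flow = 0.3672×199.1 = 73.116 tonne/day.

73.12 tonne/day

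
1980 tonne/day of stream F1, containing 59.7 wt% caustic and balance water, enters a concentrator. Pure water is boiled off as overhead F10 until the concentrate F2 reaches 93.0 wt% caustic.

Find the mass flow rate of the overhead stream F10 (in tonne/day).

709 tonne/day

caustic is conserved: 1980×0.597 = 1182.1 tonne/day all reports to the concentrate.
Concentrate = 1182.1/(target fraction) = 1271 tonne/day.
Overhead = 1980 − 1271 = 708.97 tonne/day.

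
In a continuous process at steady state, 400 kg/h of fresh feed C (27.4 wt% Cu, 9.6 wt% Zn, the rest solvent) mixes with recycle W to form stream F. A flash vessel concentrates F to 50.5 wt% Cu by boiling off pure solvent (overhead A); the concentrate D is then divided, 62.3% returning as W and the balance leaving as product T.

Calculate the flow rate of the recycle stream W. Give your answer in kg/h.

Overall Cu balance (none leaves overhead): Cu in fresh feed = Cu in product, i.e. 400×0.274 = (1−0.623)·D·0.505.
D = 109.6/(0.505×0.377) = 575.68 kg/h.
Recycle W = 0.623×575.68 = 358.65 kg/h.

358.6 kg/h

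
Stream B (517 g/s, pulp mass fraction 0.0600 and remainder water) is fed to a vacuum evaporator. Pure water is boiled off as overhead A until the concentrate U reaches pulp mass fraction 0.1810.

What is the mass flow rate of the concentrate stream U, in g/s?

pulp is conserved: 517×0.060 = 31.02 g/s all reports to the concentrate.
Concentrate = 31.02/(target fraction) = 171.38 g/s.

171.4 g/s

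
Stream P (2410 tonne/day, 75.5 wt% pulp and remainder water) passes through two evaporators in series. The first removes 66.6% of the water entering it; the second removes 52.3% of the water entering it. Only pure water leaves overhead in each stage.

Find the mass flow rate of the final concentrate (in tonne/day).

1914 tonne/day

water in feed = 2410×0.245 = 590.45 tonne/day.
After stage 1: water left = (1−0.666)×590.45 = 197.21; stream total = 2016.8 tonne/day.
After stage 2: water left = (1−0.523)×197.21 = 94.069; final concentrate = 1913.6 tonne/day.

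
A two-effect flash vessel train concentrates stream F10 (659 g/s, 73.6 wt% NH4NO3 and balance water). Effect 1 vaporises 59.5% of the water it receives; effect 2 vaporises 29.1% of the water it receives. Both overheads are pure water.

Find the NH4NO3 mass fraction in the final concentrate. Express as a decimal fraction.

0.9066

water in feed = 659×0.264 = 173.98 g/s.
After stage 1: water left = (1−0.595)×173.98 = 70.46; stream total = 555.48 g/s.
After stage 2: water left = (1−0.291)×70.46 = 49.956; final concentrate = 534.98 g/s.
NH4NO3 fraction = 485.02/534.98 = 0.9066.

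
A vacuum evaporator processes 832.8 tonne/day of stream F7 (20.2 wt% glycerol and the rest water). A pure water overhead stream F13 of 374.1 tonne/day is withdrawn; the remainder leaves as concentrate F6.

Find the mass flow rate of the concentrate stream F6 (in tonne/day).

Concentrate = 832.8 − 374.1 = 458.7 tonne/day.

458.7 tonne/day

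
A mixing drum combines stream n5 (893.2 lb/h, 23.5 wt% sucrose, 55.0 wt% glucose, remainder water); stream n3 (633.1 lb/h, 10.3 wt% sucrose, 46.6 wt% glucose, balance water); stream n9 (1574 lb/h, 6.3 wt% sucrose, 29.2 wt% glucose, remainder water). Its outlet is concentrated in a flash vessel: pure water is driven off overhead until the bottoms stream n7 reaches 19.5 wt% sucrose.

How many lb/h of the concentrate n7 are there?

sucrose entering = 893.2×0.235 + 633.1×0.103 + 1574×0.063 = 374.27 lb/h.
All sucrose reports to n7, so n7 = 374.27/0.195 = 1919.4 lb/h.

1919 lb/h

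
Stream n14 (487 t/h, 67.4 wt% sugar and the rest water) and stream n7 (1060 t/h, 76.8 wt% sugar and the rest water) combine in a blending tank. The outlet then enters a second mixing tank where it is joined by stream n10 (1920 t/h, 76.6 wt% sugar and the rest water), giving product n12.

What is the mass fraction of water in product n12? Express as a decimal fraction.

Overall, product flow = 3467 t/h.
water in = 487×0.326 + 1060×0.232 + 1920×0.234 = 853.96 t/h.
water fraction in n12 = 0.246.

0.246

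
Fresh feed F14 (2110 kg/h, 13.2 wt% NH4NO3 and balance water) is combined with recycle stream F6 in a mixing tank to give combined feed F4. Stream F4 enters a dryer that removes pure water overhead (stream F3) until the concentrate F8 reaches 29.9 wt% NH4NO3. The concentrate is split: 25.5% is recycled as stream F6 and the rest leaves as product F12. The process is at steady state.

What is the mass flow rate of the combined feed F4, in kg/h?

2429 kg/h

Overall NH4NO3 balance (none leaves overhead): NH4NO3 in fresh feed = NH4NO3 in product, i.e. 2110×0.132 = (1−0.255)·F8·0.299.
F8 = 278.52/(0.299×0.745) = 1250.3 kg/h.
Recycle F6 = 0.255×1250.3 = 318.84 kg/h.
Combined feed F4 = 2110 + 318.84 = 2428.8 kg/h.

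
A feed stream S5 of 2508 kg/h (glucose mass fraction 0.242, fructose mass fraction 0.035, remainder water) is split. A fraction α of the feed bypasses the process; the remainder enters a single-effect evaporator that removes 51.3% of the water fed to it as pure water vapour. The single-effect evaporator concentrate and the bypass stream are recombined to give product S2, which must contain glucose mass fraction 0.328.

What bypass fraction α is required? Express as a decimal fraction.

All 2508×0.242 = 606.94 kg/h of glucose reaches S2, so S2 = 606.94/0.328 = 1850.4 kg/h and vapour = 657.59 kg/h.
The evaporator receives (1−α)·2508 of feed at 0.723 water and removes 0.513 of that water:
0.513×0.723×(1−α)×2508 = 657.59
(1−α) = 657.59/930.21 = 0.7069;  α = 0.2931.

0.293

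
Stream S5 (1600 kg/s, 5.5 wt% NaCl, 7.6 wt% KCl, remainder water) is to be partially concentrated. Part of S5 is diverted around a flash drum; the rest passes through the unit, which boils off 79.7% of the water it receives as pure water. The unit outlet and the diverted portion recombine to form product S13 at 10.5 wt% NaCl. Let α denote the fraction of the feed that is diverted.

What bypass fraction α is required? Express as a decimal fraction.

All 1600×0.055 = 88 kg/s of NaCl reaches S13, so S13 = 88/0.105 = 838.1 kg/s and vapour = 761.9 kg/s.
The evaporator receives (1−α)·1600 of feed at 0.869 water and removes 0.797 of that water:
0.797×0.869×(1−α)×1600 = 761.9
(1−α) = 761.9/1108.1 = 0.6875;  α = 0.3125.

0.312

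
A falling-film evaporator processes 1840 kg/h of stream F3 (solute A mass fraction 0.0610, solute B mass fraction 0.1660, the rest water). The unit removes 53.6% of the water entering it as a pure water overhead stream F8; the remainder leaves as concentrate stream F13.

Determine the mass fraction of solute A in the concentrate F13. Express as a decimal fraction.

0.1042

solute A is not removed: 1840×0.061 = 112.24 kg/h of solute A enters F13.
water entering = 1840×0.773 = 1422.3 kg/h; overhead removed = 0.536×1422.3 = 762.36 kg/h.
Concentrate = 1840 − 762.36 = 1077.6 kg/h.
Mass fraction = 112.24/1077.6 = 0.1042.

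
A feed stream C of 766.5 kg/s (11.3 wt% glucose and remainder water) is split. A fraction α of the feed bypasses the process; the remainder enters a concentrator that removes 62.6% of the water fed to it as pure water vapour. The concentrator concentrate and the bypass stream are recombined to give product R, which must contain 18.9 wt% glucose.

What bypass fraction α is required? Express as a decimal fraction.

All 766.5×0.113 = 86.615 kg/s of glucose reaches R, so R = 86.615/0.189 = 458.28 kg/s and vapour = 308.22 kg/s.
The evaporator receives (1−α)·766.5 of feed at 0.887 water and removes 0.626 of that water:
0.626×0.887×(1−α)×766.5 = 308.22
(1−α) = 308.22/425.61 = 0.7242;  α = 0.2758.

0.276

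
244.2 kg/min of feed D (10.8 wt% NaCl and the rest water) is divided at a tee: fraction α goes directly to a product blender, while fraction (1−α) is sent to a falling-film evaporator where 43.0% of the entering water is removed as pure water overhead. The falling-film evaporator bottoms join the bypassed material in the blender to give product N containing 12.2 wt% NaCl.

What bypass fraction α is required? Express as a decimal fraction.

0.701

All 244.2×0.108 = 26.374 kg/min of NaCl reaches N, so N = 26.374/0.122 = 216.18 kg/min and vapour = 28.023 kg/min.
The evaporator receives (1−α)·244.2 of feed at 0.892 water and removes 0.430 of that water:
0.430×0.892×(1−α)×244.2 = 28.023
(1−α) = 28.023/93.665 = 0.2992;  α = 0.7008.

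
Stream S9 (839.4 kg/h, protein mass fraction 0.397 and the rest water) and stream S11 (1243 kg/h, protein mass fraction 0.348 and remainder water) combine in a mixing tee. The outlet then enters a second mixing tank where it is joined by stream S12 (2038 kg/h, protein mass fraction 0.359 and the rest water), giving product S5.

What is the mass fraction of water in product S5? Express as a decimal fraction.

Overall, product flow = 4120.4 kg/h.
water in = 839.4×0.603 + 1243×0.652 + 2038×0.641 = 2623 kg/h.
water fraction in S5 = 0.637.

0.637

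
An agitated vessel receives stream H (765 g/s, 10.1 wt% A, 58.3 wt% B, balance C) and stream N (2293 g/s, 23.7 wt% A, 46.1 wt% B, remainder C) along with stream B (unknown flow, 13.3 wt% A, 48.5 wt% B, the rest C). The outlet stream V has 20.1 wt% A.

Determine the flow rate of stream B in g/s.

Let B be the unknown flow. Total out = 3058 + B.
A balance: 620.71 + 0.133·B = 0.201·(3058 + B)
(0.133 − 0.201)·B = 0.201×3058 − 620.71 = -6.048
B = -6.048 / -0.068 = 88.941 g/s

88.94 g/s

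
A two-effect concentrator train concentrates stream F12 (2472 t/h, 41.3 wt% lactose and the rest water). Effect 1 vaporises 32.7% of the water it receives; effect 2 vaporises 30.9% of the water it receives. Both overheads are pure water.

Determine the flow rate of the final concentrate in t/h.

1696 t/h

water in feed = 2472×0.587 = 1451.1 t/h.
After stage 1: water left = (1−0.327)×1451.1 = 976.57; stream total = 1997.5 t/h.
After stage 2: water left = (1−0.309)×976.57 = 674.81; final concentrate = 1695.7 t/h.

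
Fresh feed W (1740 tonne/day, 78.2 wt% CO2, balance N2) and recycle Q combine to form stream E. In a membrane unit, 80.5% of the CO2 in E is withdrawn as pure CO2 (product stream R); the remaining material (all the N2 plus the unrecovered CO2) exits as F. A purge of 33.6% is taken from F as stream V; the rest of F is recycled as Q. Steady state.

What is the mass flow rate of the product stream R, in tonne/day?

CO2 in E: m_A = 1740×0.782 + (1−0.336)·(1−0.805)·m_A, so m_A = 1360.7/0.8705 = 1563.1 tonne/day.
Product R = 0.805×1563.1 = 1258.3 tonne/day.

1258 tonne/day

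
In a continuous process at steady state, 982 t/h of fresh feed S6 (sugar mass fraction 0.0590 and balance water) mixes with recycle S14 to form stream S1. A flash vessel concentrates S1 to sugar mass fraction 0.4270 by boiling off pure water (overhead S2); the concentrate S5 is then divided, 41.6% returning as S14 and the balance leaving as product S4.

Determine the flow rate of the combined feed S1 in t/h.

1079 t/h

Overall sugar balance (none leaves overhead): sugar in fresh feed = sugar in product, i.e. 982×0.059 = (1−0.416)·S5·0.427.
S5 = 57.938/(0.427×0.584) = 232.34 t/h.
Recycle S14 = 0.416×232.34 = 96.653 t/h.
Combined feed S1 = 982 + 96.653 = 1078.7 t/h.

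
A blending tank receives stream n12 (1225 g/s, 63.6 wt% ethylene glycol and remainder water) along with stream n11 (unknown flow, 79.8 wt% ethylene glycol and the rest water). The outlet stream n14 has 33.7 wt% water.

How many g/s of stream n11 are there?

245 g/s

Let n11 be the unknown flow. Total out = 1225 + n11.
water balance: 445.9 + 0.202·n11 = 0.337·(1225 + n11)
(0.202 − 0.337)·n11 = 0.337×1225 − 445.9 = -33.075
n11 = -33.075 / -0.135 = 245 g/s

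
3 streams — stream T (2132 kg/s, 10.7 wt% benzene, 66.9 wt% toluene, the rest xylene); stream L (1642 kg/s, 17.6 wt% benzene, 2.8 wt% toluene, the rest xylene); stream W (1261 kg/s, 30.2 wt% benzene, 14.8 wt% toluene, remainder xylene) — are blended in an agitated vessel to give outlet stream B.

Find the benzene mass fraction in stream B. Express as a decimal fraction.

0.178

Total flow out = 2132 + 1642 + 1261 = 5035 kg/s.
benzene in = 2132×0.107 + 1642×0.176 + 1261×0.302 = 897.94 kg/s.
benzene mass fraction in B = 897.94/5035 = 0.178.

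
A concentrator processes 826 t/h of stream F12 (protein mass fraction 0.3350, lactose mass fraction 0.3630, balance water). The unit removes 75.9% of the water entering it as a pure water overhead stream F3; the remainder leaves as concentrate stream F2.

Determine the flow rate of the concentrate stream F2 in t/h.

636.7 t/h

water entering = 826×0.302 = 249.45 t/h; overhead removed = 0.759×249.45 = 189.33 t/h.
Concentrate = 826 − 189.33 = 636.67 t/h.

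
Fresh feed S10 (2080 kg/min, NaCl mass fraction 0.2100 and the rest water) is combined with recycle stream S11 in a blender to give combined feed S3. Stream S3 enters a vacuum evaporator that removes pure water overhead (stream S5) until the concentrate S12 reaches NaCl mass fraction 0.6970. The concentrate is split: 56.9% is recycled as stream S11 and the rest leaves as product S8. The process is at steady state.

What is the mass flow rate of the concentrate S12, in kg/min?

1454 kg/min

Overall NaCl balance (none leaves overhead): NaCl in fresh feed = NaCl in product, i.e. 2080×0.210 = (1−0.569)·S12·0.697.
S12 = 436.8/(0.697×0.431) = 1454 kg/min.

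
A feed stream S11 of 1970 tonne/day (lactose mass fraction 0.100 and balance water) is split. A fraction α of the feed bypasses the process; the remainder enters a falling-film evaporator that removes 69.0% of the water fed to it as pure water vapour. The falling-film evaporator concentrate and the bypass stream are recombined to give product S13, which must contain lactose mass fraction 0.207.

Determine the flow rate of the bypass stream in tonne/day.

330.2 tonne/day

All 1970×0.100 = 197 tonne/day of lactose reaches S13, so S13 = 197/0.207 = 951.69 tonne/day and vapour = 1018.3 tonne/day.
The evaporator receives (1−α)·1970 of feed at 0.900 water and removes 0.690 of that water:
0.690×0.900×(1−α)×1970 = 1018.3
(1−α) = 1018.3/1223.4 = 0.8324;  α = 0.1676.
Bypass flow = 0.1676×1970 = 330.21 tonne/day.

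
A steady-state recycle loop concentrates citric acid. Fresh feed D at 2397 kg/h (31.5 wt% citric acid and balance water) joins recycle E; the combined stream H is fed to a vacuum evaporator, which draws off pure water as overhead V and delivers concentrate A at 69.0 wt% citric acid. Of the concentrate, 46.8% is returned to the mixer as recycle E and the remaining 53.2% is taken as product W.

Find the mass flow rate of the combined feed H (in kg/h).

3360 kg/h

Overall citric acid balance (none leaves overhead): citric acid in fresh feed = citric acid in product, i.e. 2397×0.315 = (1−0.468)·A·0.690.
A = 755.05/(0.690×0.532) = 2056.9 kg/h.
Recycle E = 0.468×2056.9 = 962.64 kg/h.
Combined feed H = 2397 + 962.64 = 3359.6 kg/h.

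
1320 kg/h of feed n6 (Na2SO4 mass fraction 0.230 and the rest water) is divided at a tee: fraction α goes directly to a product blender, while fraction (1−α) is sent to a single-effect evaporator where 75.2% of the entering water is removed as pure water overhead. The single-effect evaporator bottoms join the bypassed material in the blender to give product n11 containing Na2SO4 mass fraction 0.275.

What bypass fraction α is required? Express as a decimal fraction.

All 1320×0.230 = 303.6 kg/h of Na2SO4 reaches n11, so n11 = 303.6/0.275 = 1104 kg/h and vapour = 216 kg/h.
The evaporator receives (1−α)·1320 of feed at 0.770 water and removes 0.752 of that water:
0.752×0.770×(1−α)×1320 = 216
(1−α) = 216/764.33 = 0.2826;  α = 0.7174.

0.717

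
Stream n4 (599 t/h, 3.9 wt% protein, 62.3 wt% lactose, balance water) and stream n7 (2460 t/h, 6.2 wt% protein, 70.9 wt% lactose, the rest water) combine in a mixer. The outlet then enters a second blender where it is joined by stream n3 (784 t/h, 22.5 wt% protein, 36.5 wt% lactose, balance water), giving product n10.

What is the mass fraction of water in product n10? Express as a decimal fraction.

Overall, product flow = 3843 t/h.
water in = 599×0.338 + 2460×0.229 + 784×0.410 = 1087.2 t/h.
water fraction in n10 = 0.283.

0.283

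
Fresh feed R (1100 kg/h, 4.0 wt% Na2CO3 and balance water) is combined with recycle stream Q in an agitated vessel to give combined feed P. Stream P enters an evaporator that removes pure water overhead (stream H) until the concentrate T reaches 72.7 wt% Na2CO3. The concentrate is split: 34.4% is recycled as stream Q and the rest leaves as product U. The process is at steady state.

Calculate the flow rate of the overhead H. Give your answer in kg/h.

Overall Na2CO3 balance (none leaves overhead): Na2CO3 in fresh feed = Na2CO3 in product, i.e. 1100×0.040 = (1−0.344)·T·0.727.
T = 44/(0.727×0.656) = 92.26 kg/h.
Recycle Q = 0.344×92.26 = 31.738 kg/h.
Combined feed P = 1100 + 31.738 = 1131.7 kg/h.
Overhead H = P − T = 1131.7 − 92.26 = 1039.5 kg/h.

1039 kg/h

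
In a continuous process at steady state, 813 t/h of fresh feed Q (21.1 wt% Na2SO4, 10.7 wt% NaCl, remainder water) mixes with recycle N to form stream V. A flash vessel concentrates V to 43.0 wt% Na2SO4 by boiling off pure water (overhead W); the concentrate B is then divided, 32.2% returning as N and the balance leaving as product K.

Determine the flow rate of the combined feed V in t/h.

1002 t/h

Overall Na2SO4 balance (none leaves overhead): Na2SO4 in fresh feed = Na2SO4 in product, i.e. 813×0.211 = (1−0.322)·B·0.430.
B = 171.54/(0.430×0.678) = 588.4 t/h.
Recycle N = 0.322×588.4 = 189.47 t/h.
Combined feed V = 813 + 189.47 = 1002.5 t/h.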